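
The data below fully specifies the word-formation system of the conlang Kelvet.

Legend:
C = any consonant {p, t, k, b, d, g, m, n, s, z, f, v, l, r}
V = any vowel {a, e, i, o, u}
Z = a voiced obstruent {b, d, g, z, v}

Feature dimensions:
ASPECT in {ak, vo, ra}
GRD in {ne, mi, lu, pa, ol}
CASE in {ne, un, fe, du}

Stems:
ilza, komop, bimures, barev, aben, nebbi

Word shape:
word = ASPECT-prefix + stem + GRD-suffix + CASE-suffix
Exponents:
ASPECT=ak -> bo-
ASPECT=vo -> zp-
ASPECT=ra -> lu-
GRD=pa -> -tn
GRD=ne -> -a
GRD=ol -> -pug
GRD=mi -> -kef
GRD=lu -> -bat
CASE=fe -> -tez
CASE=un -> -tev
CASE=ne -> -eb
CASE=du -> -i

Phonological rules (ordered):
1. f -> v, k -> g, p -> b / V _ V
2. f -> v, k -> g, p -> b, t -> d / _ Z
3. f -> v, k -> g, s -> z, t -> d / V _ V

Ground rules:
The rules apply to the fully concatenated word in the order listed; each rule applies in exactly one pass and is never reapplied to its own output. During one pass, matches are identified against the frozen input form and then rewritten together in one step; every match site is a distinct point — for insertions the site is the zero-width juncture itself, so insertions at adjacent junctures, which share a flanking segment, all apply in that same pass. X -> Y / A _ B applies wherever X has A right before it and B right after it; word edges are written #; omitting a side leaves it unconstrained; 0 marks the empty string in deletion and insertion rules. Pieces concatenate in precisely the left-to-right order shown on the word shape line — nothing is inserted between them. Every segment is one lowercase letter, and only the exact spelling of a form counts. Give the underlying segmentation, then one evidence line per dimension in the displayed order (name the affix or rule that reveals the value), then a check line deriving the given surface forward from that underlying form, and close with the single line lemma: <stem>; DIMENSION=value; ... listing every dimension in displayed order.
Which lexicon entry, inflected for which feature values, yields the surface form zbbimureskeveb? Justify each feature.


underlying: zp-bimures-kef-eb
ASPECT=vo - signalled by the affix zp-
GRD=mi - signalled by the affix -kef
CASE=ne - signalled by the affix -eb
check: zpbimureskefeb -> zpbimureskeveb -> zbbimureskeveb -> zbbimureskeveb
lemma: bimures; ASPECT=vo; GRD=mi; CASE=ne


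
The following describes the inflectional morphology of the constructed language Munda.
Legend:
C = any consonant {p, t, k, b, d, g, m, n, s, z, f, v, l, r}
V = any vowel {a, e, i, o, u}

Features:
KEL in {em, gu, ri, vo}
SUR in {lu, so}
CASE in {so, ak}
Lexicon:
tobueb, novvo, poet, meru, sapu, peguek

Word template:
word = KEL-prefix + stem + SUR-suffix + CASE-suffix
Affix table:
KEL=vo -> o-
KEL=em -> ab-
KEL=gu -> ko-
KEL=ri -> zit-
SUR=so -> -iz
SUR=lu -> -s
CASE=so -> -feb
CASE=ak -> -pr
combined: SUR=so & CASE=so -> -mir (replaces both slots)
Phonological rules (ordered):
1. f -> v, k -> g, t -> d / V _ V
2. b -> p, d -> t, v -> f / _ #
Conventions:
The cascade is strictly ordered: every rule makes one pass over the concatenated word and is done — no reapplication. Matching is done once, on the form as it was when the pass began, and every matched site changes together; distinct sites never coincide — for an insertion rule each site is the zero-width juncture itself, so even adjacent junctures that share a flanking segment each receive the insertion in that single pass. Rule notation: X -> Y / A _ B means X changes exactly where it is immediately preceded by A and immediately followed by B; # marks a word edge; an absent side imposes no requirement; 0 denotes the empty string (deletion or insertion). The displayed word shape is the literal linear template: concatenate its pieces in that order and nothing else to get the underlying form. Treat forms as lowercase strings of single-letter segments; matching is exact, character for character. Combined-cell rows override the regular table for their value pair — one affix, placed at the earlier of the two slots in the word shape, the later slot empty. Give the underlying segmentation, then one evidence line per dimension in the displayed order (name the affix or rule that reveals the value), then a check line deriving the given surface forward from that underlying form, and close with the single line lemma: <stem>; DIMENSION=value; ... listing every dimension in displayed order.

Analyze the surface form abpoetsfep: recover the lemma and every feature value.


underlying: ab-poet-s-feb
KEL=em - signalled by the affix ab-
SUR=lu - signalled by the affix -s
CASE=so - signalled by the affix -feb
check: abpoetsfeb -> abpoetsfeb -> abpoetsfep
lemma: poet; KEL=em; SUR=lu; CASE=so


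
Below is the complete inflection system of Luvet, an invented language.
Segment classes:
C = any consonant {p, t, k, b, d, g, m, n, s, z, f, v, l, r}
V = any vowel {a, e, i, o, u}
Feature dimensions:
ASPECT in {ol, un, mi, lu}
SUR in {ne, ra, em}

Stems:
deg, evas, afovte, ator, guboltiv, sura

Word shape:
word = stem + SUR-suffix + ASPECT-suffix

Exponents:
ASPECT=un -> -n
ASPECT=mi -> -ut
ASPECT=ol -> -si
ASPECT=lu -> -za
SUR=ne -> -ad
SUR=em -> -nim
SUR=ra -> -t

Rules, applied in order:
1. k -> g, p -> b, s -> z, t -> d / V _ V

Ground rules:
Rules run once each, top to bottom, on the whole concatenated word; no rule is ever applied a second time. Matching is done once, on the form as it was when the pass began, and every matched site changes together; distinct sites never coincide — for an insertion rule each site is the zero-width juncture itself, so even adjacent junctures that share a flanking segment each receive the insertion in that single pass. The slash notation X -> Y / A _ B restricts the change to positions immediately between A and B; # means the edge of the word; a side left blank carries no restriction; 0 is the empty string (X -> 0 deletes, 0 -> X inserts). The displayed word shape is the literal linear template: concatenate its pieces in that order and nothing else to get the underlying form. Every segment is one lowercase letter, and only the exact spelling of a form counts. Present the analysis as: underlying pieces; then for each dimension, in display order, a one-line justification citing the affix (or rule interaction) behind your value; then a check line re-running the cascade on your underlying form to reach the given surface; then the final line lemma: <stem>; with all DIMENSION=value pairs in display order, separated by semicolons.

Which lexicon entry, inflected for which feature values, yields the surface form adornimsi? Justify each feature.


underlying: ator-nim-si
ASPECT=ol - signalled by the affix -si
SUR=em - signalled by the affix -nim
check: atornimsi -> adornimsi
lemma: ator; ASPECT=ol; SUR=em


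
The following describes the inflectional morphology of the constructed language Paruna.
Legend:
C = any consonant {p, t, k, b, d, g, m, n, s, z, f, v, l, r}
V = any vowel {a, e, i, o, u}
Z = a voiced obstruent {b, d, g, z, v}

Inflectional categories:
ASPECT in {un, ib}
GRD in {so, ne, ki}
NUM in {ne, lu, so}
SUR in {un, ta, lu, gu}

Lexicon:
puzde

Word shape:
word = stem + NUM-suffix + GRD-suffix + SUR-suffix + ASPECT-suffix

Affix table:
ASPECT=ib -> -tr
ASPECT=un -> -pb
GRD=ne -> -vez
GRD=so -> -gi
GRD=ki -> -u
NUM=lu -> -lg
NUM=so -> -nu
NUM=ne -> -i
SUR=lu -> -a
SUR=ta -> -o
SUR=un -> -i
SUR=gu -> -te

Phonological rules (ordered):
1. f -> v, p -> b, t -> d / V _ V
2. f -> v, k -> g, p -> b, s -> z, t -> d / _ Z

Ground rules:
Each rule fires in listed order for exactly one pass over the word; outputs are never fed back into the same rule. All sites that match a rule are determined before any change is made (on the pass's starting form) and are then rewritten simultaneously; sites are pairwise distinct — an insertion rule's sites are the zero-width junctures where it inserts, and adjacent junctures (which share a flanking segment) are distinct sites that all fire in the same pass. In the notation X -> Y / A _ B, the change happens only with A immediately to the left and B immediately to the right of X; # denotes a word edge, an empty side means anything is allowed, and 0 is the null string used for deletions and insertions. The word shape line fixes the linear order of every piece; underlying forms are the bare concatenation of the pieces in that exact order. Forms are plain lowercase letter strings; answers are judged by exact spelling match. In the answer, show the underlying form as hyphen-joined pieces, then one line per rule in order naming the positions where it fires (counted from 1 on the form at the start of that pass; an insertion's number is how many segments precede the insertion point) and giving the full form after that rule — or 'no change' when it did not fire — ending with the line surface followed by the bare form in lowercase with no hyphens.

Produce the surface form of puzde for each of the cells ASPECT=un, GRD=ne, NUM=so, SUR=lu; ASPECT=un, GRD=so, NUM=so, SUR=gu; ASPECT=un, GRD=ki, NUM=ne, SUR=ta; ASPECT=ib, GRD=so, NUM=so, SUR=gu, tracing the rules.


cell ASPECT=un, GRD=ne, NUM=so, SUR=lu:
underlying: puzde-nu-vez-a-pb
1. f -> v, p -> b, t -> d / V _ V: no change
2. f -> v, k -> g, p -> b, s -> z, t -> d / _ Z: fires at position(s) 12: puzdenuvezabb
surface: puzdenuvezabb

cell ASPECT=un, GRD=so, NUM=so, SUR=gu:
underlying: puzde-nu-gi-te-pb
1. f -> v, p -> b, t -> d / V _ V: fires at position(s) 10: puzdenugidepb
2. f -> v, k -> g, p -> b, s -> z, t -> d / _ Z: fires at position(s) 12: puzdenugidebb
surface: puzdenugidebb

cell ASPECT=un, GRD=ki, NUM=ne, SUR=ta:
underlying: puzde-i-u-o-pb
1. f -> v, p -> b, t -> d / V _ V: no change
2. f -> v, k -> g, p -> b, s -> z, t -> d / _ Z: fires at position(s) 9: puzdeiuobb
surface: puzdeiuobb

cell ASPECT=ib, GRD=so, NUM=so, SUR=gu:
underlying: puzde-nu-gi-te-tr
1. f -> v, p -> b, t -> d / V _ V: fires at position(s) 10: puzdenugidetr
2. f -> v, k -> g, p -> b, s -> z, t -> d / _ Z: no change
surface: puzdenugidetr


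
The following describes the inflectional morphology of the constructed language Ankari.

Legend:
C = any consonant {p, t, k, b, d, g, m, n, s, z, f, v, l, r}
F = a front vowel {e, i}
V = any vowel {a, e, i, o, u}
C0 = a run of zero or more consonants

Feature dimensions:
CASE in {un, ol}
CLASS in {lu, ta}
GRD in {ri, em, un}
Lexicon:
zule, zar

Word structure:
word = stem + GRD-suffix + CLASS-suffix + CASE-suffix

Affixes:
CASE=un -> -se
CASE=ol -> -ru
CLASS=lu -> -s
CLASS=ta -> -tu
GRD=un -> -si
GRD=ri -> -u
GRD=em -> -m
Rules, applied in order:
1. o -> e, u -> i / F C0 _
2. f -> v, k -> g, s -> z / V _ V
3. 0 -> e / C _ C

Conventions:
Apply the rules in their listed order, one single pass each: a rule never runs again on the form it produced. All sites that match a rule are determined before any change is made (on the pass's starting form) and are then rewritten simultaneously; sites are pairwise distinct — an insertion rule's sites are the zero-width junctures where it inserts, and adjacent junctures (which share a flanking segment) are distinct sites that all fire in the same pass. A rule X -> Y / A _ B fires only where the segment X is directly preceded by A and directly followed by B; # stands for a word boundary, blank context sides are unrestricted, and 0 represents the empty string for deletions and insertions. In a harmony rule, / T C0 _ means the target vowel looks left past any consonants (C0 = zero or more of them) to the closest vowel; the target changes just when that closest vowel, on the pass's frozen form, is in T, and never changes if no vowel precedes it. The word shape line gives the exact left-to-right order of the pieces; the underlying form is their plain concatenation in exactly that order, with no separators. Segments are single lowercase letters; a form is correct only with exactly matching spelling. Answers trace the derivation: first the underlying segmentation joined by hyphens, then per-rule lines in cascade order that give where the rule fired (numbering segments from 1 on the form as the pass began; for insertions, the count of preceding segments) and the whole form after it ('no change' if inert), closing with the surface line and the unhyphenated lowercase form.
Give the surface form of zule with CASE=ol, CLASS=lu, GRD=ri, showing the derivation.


underlying: zule-u-s-ru
1. o -> e, u -> i / F C0 _: fires at position(s) 5: zuleisru
2. f -> v, k -> g, s -> z / V _ V: no change
3. 0 -> e / C _ C: inserts after position(s) 6: zuleiseru
surface: zuleiseru


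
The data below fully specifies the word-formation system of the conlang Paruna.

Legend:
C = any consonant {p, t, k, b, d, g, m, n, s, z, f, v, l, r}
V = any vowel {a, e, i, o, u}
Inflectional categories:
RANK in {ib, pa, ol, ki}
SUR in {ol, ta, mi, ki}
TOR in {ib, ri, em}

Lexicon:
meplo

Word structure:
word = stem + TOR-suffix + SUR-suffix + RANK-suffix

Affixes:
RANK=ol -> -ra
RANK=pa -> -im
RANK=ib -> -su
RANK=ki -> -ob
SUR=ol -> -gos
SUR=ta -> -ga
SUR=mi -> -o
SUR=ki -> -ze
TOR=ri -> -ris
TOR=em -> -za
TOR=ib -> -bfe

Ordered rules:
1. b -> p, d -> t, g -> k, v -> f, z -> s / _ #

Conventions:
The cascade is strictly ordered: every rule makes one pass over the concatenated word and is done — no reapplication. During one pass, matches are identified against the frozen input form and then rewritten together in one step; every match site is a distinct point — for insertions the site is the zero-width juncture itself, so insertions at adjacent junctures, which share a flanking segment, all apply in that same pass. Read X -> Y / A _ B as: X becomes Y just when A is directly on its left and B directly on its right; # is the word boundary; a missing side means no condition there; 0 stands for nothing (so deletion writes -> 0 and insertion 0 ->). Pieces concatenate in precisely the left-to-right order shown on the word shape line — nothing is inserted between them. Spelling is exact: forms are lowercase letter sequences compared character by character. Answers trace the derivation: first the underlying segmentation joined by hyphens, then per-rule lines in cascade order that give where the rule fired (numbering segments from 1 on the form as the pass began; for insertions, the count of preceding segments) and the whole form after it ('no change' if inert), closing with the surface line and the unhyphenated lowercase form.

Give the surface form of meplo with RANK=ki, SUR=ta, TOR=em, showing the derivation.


underlying: meplo-za-ga-ob
1. b -> p, d -> t, g -> k, v -> f, z -> s / _ #: fires at position(s) 11: meplozagaop
surface: meplozagaop


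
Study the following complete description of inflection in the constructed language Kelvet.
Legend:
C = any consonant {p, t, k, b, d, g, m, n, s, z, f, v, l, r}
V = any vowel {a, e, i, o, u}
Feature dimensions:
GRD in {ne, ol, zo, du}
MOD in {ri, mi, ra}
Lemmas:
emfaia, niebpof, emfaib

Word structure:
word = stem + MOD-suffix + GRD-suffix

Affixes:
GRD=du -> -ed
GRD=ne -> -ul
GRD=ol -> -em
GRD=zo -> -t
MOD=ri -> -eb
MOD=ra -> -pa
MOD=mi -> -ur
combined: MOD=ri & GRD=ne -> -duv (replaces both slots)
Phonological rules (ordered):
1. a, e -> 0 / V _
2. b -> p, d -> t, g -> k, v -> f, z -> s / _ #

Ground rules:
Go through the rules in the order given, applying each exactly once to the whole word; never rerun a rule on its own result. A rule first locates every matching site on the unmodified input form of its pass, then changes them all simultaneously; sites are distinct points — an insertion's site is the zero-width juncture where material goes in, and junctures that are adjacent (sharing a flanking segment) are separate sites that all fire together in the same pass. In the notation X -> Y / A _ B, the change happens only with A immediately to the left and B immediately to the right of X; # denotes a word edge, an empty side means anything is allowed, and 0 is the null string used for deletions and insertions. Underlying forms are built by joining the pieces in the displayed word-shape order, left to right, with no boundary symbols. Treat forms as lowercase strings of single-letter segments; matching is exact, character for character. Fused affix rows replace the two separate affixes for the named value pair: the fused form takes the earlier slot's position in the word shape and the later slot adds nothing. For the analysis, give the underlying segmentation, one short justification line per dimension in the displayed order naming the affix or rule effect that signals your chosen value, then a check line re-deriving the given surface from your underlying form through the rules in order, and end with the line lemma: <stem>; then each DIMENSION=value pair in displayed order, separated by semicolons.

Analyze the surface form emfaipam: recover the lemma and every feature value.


underlying: emfaia-pa-em
GRD=ol - signalled by the affix -em
MOD=ra - signalled by the affix -pa
check: emfaiapaem -> emfaipam -> emfaipam
lemma: emfaia; GRD=ol; MOD=ra


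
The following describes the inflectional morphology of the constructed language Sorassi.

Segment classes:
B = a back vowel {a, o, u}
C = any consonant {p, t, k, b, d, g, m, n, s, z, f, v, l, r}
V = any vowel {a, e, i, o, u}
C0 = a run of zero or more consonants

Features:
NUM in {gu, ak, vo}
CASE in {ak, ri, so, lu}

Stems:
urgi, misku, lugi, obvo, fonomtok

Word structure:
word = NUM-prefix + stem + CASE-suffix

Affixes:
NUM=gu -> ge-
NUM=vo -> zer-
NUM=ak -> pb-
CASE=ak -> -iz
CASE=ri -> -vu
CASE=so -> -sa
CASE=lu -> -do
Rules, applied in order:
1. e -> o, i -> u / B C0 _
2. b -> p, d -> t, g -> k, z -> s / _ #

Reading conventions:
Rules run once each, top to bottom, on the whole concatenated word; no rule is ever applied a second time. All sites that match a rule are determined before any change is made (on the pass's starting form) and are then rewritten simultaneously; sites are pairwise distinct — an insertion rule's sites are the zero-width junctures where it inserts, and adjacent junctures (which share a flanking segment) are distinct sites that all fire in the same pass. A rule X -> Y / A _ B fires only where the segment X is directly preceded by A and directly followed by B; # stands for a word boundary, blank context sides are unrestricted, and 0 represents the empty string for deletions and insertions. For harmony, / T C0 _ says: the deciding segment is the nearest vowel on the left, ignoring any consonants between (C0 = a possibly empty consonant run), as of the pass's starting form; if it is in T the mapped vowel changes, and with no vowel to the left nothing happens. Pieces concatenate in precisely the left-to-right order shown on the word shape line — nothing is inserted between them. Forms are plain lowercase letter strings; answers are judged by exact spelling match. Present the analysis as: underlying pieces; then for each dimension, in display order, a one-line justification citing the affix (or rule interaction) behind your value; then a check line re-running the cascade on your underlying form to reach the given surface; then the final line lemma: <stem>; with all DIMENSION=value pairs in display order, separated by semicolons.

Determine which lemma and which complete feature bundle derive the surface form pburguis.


underlying: pb-urgi-iz
NUM=ak - signalled by the affix pb-
CASE=ak - signalled by the affix -iz
check: pburgiiz -> pburguiz -> pburguis
lemma: urgi; NUM=ak; CASE=ak


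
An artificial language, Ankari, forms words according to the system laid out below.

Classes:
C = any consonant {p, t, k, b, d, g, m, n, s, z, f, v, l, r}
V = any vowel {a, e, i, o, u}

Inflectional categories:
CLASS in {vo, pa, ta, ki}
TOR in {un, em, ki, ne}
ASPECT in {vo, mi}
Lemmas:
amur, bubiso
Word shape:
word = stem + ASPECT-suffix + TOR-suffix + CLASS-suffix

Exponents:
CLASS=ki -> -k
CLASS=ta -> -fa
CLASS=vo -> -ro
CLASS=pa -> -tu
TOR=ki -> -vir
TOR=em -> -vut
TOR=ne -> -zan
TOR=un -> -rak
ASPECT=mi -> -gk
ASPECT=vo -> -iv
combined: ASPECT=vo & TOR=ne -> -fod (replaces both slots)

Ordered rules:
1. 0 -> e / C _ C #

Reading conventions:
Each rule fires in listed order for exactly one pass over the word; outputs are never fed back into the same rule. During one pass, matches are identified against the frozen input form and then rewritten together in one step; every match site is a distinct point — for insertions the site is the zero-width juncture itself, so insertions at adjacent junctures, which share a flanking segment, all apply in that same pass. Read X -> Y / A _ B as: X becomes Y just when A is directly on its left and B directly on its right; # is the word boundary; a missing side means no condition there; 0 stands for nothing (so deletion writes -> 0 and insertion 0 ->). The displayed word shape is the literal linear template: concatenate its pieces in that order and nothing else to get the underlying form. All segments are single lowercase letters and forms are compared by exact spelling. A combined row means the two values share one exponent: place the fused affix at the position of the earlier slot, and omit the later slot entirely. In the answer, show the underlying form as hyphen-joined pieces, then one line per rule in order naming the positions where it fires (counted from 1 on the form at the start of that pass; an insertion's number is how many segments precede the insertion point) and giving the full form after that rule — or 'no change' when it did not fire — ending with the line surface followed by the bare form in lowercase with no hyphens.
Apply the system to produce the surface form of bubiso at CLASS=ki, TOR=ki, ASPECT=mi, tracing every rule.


underlying: bubiso-gk-vir-k
1. 0 -> e / C _ C #: inserts after position(s) 11: bubisogkvirek
surface: bubisogkvirek


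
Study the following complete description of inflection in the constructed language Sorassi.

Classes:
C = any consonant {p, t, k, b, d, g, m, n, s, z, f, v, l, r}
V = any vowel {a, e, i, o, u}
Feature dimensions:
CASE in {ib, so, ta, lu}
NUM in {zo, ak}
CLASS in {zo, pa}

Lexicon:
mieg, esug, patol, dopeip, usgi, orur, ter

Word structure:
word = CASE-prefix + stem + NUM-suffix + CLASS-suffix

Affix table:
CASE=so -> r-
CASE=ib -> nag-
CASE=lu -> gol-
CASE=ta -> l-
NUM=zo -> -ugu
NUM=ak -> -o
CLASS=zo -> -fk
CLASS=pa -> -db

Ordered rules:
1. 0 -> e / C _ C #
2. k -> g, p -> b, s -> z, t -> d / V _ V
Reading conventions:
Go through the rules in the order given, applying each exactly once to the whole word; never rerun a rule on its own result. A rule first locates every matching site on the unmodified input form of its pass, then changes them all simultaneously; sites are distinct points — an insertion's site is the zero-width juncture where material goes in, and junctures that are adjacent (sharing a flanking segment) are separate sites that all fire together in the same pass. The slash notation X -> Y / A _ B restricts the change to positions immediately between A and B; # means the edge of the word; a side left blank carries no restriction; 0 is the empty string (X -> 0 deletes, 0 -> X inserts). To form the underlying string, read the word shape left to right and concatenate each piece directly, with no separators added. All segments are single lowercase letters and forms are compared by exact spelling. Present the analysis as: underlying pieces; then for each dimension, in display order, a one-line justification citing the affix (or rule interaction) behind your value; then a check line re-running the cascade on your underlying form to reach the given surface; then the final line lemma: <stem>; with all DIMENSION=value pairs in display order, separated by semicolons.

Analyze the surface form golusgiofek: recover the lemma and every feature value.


underlying: gol-usgi-o-fk
CASE=lu - signalled by the affix gol-
NUM=ak - signalled by the affix -o
CLASS=zo - signalled by the affix -fk
check: golusgiofk -> golusgiofek -> golusgiofek
lemma: usgi; CASE=lu; NUM=ak; CLASS=zo


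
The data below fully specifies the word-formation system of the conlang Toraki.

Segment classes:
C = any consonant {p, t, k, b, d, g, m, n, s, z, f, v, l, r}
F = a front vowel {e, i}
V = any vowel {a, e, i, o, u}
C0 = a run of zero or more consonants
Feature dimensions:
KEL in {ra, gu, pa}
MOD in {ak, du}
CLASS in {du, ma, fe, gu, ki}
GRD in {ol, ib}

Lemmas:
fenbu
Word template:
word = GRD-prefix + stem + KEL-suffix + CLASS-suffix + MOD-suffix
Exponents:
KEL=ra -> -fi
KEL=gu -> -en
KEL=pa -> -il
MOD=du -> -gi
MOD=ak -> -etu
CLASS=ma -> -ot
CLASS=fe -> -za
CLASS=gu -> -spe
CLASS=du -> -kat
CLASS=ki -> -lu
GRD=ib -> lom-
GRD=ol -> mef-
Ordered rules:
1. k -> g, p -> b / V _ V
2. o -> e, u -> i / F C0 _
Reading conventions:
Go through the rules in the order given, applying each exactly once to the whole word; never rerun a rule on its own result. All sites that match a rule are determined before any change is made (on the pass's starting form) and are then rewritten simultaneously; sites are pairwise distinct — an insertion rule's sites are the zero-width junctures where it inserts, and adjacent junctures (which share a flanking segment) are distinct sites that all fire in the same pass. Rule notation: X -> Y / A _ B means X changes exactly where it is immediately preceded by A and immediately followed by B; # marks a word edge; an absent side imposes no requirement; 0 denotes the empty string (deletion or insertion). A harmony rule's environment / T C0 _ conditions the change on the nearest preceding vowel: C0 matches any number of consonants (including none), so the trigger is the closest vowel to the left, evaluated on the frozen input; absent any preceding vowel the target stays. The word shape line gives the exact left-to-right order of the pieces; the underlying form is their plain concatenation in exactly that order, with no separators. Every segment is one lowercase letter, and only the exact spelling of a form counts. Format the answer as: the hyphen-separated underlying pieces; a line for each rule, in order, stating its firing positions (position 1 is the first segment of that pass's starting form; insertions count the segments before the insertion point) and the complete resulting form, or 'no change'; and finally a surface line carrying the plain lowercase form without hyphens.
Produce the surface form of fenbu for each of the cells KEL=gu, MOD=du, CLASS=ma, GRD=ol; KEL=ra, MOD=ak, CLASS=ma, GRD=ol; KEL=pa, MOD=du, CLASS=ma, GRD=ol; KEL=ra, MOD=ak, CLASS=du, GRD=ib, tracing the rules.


cell KEL=gu, MOD=du, CLASS=ma, GRD=ol:
underlying: mef-fenbu-en-ot-gi
1. k -> g, p -> b / V _ V: no change
2. o -> e, u -> i / F C0 _: fires at position(s) 8, 11: meffenbienetgi
surface: meffenbienetgi

cell KEL=ra, MOD=ak, CLASS=ma, GRD=ol:
underlying: mef-fenbu-fi-ot-etu
1. k -> g, p -> b / V _ V: no change
2. o -> e, u -> i / F C0 _: fires at position(s) 8, 11, 15: meffenbifieteti
surface: meffenbifieteti

cell KEL=pa, MOD=du, CLASS=ma, GRD=ol:
underlying: mef-fenbu-il-ot-gi
1. k -> g, p -> b / V _ V: no change
2. o -> e, u -> i / F C0 _: fires at position(s) 8, 11: meffenbiiletgi
surface: meffenbiiletgi

cell KEL=ra, MOD=ak, CLASS=du, GRD=ib:
underlying: lom-fenbu-fi-kat-etu
1. k -> g, p -> b / V _ V: fires at position(s) 11: lomfenbufigatetu
2. o -> e, u -> i / F C0 _: fires at position(s) 8, 16: lomfenbifigateti
surface: lomfenbifigateti


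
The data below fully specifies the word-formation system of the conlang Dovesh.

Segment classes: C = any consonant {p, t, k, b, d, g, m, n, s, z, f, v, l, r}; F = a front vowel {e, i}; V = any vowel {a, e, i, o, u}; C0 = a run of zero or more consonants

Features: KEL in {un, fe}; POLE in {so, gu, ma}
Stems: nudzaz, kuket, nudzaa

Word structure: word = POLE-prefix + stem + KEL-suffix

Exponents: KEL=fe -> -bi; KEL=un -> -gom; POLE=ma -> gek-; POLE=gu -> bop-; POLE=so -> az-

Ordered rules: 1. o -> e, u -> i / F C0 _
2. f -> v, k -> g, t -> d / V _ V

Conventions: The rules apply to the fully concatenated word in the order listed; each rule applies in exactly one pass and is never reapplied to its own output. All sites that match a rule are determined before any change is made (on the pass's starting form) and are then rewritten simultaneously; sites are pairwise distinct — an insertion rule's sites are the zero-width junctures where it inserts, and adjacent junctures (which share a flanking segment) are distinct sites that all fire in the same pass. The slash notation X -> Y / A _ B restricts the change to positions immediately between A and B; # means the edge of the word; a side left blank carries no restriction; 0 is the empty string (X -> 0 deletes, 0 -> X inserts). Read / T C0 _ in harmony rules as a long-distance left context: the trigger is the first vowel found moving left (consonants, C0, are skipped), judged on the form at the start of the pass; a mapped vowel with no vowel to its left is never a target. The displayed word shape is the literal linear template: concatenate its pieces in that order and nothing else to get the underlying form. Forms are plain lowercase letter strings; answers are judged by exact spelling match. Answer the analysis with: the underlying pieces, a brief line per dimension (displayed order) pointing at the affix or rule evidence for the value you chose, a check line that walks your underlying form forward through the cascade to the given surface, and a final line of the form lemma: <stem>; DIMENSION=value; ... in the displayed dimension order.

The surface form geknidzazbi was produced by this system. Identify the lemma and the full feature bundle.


underlying: gek-nudzaz-bi
KEL=fe - signalled by the affix -bi
POLE=ma - signalled by the affix gek-
check: geknudzazbi -> geknidzazbi -> geknidzazbi
lemma: nudzaz; KEL=fe; POLE=ma


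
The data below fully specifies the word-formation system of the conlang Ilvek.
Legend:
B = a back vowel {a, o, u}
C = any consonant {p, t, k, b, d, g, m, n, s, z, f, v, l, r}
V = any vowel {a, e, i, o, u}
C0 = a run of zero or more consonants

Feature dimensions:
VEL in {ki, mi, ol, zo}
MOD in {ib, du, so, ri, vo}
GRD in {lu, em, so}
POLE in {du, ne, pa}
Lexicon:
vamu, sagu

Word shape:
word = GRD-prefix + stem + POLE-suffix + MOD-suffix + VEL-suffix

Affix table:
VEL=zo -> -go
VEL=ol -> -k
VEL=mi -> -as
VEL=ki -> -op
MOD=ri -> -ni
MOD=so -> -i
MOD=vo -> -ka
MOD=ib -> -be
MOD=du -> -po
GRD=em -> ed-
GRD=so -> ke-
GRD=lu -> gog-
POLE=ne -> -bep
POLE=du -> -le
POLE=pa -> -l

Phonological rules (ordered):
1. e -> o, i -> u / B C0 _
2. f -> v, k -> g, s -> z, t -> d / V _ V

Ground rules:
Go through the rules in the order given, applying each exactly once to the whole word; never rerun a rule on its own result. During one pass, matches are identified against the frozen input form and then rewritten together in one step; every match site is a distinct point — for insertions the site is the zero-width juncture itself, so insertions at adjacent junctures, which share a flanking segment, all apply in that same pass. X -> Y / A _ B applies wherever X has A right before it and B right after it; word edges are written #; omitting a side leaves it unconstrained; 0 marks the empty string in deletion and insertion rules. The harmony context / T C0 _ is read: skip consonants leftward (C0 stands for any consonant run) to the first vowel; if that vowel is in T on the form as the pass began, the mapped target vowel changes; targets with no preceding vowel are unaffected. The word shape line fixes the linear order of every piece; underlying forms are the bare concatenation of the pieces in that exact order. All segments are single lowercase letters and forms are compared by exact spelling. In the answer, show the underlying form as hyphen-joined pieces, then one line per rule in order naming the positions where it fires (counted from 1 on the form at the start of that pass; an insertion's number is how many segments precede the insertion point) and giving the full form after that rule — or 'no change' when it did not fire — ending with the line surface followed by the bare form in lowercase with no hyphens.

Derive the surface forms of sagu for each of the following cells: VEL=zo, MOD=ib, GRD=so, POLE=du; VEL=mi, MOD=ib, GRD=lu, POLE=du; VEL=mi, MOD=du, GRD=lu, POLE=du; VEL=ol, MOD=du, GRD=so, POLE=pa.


cell VEL=zo, MOD=ib, GRD=so, POLE=du:
underlying: ke-sagu-le-be-go
1. e -> o, i -> u / B C0 _: fires at position(s) 8: kesagulobego
2. f -> v, k -> g, s -> z, t -> d / V _ V: fires at position(s) 3: kezagulobego
surface: kezagulobego

cell VEL=mi, MOD=ib, GRD=lu, POLE=du:
underlying: gog-sagu-le-be-as
1. e -> o, i -> u / B C0 _: fires at position(s) 9: gogsagulobeas
2. f -> v, k -> g, s -> z, t -> d / V _ V: no change
surface: gogsagulobeas

cell VEL=mi, MOD=du, GRD=lu, POLE=du:
underlying: gog-sagu-le-po-as
1. e -> o, i -> u / B C0 _: fires at position(s) 9: gogsagulopoas
2. f -> v, k -> g, s -> z, t -> d / V _ V: no change
surface: gogsagulopoas

cell VEL=ol, MOD=du, GRD=so, POLE=pa:
underlying: ke-sagu-l-po-k
1. e -> o, i -> u / B C0 _: no change
2. f -> v, k -> g, s -> z, t -> d / V _ V: fires at position(s) 3: kezagulpok
surface: kezagulpok


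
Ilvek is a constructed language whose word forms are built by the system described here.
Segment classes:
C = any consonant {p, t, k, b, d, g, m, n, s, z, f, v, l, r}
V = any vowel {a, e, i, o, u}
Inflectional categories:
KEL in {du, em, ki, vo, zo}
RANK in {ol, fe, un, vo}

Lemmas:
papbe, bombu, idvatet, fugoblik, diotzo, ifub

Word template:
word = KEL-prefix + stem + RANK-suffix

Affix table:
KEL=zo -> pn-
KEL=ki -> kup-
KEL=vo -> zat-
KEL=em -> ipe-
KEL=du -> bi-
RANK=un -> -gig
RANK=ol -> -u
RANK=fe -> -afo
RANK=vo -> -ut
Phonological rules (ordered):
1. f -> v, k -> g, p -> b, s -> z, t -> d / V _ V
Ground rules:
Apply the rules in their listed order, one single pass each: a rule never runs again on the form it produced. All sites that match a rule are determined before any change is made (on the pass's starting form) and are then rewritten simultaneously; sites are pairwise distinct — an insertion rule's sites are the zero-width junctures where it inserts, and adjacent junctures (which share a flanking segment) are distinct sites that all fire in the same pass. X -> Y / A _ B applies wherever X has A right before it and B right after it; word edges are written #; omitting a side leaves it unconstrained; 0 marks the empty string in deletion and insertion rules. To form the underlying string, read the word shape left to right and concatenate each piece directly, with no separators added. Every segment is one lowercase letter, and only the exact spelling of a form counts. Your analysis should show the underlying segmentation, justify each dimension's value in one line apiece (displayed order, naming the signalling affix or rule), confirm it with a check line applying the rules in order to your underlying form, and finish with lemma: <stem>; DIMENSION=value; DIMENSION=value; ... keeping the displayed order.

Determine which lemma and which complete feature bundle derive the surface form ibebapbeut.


underlying: ipe-papbe-ut
KEL=em - signalled by the affix ipe-
RANK=vo - signalled by the affix -ut
check: ipepapbeut -> ibebapbeut
lemma: papbe; KEL=em; RANK=vo


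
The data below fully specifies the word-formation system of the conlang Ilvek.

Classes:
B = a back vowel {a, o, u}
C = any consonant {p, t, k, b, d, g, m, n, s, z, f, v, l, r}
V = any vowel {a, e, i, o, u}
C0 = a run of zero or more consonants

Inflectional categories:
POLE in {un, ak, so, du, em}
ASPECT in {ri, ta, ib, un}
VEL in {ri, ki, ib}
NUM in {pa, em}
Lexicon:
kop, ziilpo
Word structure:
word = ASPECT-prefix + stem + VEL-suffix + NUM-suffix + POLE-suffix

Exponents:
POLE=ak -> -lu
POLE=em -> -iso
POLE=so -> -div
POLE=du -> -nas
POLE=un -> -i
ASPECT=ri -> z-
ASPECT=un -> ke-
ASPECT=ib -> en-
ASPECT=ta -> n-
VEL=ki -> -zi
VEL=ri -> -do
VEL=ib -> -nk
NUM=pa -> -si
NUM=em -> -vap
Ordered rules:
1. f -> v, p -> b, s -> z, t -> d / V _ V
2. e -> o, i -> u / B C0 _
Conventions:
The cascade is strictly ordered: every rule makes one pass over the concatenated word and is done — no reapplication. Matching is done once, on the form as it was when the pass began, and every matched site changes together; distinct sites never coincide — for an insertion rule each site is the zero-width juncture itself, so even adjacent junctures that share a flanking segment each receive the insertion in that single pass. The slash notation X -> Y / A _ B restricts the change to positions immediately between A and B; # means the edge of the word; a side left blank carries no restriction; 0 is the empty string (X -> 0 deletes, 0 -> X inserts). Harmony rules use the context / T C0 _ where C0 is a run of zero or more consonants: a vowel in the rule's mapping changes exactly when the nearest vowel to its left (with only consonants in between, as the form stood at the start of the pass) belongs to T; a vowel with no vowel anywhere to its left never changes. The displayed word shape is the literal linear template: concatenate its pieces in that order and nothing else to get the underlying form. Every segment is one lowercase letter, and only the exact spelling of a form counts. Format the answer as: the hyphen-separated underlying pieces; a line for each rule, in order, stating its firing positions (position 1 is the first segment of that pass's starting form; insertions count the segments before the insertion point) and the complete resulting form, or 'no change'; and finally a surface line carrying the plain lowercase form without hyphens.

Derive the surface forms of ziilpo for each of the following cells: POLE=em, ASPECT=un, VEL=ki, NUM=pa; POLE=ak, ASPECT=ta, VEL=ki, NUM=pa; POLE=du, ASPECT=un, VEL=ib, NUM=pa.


cell POLE=em, ASPECT=un, VEL=ki, NUM=pa:
underlying: ke-ziilpo-zi-si-iso
1. f -> v, p -> b, s -> z, t -> d / V _ V: fires at position(s) 11, 14: keziilpoziziizo
2. e -> o, i -> u / B C0 _: fires at position(s) 10: keziilpozuziizo
surface: keziilpozuziizo

cell POLE=ak, ASPECT=ta, VEL=ki, NUM=pa:
underlying: n-ziilpo-zi-si-lu
1. f -> v, p -> b, s -> z, t -> d / V _ V: fires at position(s) 10: nziilpozizilu
2. e -> o, i -> u / B C0 _: fires at position(s) 9: nziilpozuzilu
surface: nziilpozuzilu

cell POLE=du, ASPECT=un, VEL=ib, NUM=pa:
underlying: ke-ziilpo-nk-si-nas
1. f -> v, p -> b, s -> z, t -> d / V _ V: no change
2. e -> o, i -> u / B C0 _: fires at position(s) 12: keziilponksunas
surface: keziilponksunas


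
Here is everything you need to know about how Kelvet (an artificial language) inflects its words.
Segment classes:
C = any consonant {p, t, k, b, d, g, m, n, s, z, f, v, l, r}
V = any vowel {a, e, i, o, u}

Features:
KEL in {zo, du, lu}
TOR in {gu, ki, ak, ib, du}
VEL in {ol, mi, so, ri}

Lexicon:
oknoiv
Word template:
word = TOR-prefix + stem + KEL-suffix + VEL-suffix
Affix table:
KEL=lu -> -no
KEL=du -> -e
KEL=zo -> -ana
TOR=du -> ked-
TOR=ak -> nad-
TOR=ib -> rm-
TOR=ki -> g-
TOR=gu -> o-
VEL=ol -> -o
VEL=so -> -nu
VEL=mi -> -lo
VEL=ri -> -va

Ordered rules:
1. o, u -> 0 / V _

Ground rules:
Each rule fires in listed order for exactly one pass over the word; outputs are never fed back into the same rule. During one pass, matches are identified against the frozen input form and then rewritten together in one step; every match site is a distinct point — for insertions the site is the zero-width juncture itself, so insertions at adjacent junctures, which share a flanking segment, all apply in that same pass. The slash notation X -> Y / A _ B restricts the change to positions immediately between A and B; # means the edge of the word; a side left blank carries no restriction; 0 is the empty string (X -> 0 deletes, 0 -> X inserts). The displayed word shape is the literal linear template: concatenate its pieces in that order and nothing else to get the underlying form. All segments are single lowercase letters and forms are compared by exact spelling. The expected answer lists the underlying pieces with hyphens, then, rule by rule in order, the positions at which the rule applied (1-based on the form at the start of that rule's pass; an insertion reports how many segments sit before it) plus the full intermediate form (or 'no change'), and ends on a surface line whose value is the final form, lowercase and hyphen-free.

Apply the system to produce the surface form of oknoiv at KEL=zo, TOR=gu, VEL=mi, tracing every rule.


underlying: o-oknoiv-ana-lo
1. o, u -> 0 / V _: fires at position(s) 2: oknoivanalo
surface: oknoivanalo
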